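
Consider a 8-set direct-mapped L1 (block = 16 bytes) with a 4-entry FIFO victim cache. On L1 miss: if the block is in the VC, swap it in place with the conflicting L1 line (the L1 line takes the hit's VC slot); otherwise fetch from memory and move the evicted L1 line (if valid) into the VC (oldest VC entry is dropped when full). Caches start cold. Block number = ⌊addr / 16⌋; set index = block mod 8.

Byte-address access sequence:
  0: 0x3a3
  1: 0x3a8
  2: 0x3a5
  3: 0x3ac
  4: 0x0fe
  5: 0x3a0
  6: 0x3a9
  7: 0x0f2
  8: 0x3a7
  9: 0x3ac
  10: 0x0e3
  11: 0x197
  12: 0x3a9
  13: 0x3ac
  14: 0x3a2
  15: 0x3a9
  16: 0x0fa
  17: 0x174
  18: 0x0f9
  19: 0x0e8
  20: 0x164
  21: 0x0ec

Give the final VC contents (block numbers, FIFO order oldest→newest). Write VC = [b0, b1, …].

0: 0x3a3 (blk 58, set 2) → MISS  vc=[]
1: 0x3a8 (blk 58, set 2) → L1-HIT  vc=[]
2: 0x3a5 (blk 58, set 2) → L1-HIT  vc=[]
3: 0x3ac (blk 58, set 2) → L1-HIT  vc=[]
4: 0xfe (blk 15, set 7) → MISS  vc=[]
5: 0x3a0 (blk 58, set 2) → L1-HIT  vc=[]
6: 0x3a9 (blk 58, set 2) → L1-HIT  vc=[]
7: 0xf2 (blk 15, set 7) → L1-HIT  vc=[]
8: 0x3a7 (blk 58, set 2) → L1-HIT  vc=[]
9: 0x3ac (blk 58, set 2) → L1-HIT  vc=[]
10: 0xe3 (blk 14, set 6) → MISS  vc=[]
11: 0x197 (blk 25, set 1) → MISS  vc=[]
12: 0x3a9 (blk 58, set 2) → L1-HIT  vc=[]
13: 0x3ac (blk 58, set 2) → L1-HIT  vc=[]
14: 0x3a2 (blk 58, set 2) → L1-HIT  vc=[]
15: 0x3a9 (blk 58, set 2) → L1-HIT  vc=[]
16: 0xfa (blk 15, set 7) → L1-HIT  vc=[]
17: 0x174 (blk 23, set 7) → MISS  vc=[15]
18: 0xf9 (blk 15, set 7) → VC-HIT  vc=[23]
19: 0xe8 (blk 14, set 6) → L1-HIT  vc=[23]
20: 0x164 (blk 22, set 6) → MISS  vc=[23, 14]
21: 0xec (blk 14, set 6) → VC-HIT  vc=[23, 22]

VC = [23, 22]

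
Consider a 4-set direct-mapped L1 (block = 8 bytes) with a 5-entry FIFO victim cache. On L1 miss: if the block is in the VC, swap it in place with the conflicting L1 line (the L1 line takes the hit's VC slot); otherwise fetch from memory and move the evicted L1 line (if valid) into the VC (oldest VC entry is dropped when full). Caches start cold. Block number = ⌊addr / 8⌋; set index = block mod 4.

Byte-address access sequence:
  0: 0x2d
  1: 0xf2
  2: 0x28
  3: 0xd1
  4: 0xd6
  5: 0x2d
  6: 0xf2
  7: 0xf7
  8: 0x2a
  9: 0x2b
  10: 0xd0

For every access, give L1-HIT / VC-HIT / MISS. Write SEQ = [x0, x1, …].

SEQ = [MISS, MISS, L1-HIT, MISS, L1-HIT, L1-HIT, VC-HIT, L1-HIT, L1-HIT, L1-HIT, VC-HIT]

  [0] addr=0x2d blk=5 s=1: MISS | VC []
  [1] addr=0xf2 blk=30 s=2: MISS | VC []
  [2] addr=0x28 blk=5 s=1: L1-HIT | VC []
  [3] addr=0xd1 blk=26 s=2: MISS | VC [30]
  [4] addr=0xd6 blk=26 s=2: L1-HIT | VC [30]
  [5] addr=0x2d blk=5 s=1: L1-HIT | VC [30]
  [6] addr=0xf2 blk=30 s=2: VC-HIT | VC [26]
  [7] addr=0xf7 blk=30 s=2: L1-HIT | VC [26]
  [8] addr=0x2a blk=5 s=1: L1-HIT | VC [26]
  [9] addr=0x2b blk=5 s=1: L1-HIT | VC [26]
  [10] addr=0xd0 blk=26 s=2: VC-HIT | VC [30]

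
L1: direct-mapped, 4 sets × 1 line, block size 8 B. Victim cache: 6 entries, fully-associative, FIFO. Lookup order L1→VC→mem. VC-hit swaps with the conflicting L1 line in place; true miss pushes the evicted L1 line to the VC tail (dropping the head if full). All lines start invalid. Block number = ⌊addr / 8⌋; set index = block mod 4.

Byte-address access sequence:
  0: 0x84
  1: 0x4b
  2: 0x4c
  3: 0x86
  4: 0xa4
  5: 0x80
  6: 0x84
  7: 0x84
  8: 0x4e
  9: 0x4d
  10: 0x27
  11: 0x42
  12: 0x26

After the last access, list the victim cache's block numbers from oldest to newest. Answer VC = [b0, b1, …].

VC = [20, 16, 8]

#0 0x84→b16/s0 MISS; vc=[]
#1 0x4b→b9/s1 MISS; vc=[]
#2 0x4c→b9/s1 L1-HIT; vc=[]
#3 0x86→b16/s0 L1-HIT; vc=[]
#4 0xa4→b20/s0 MISS; vc=[16]
#5 0x80→b16/s0 VC-HIT; vc=[20]
#6 0x84→b16/s0 L1-HIT; vc=[20]
#7 0x84→b16/s0 L1-HIT; vc=[20]
#8 0x4e→b9/s1 L1-HIT; vc=[20]
#9 0x4d→b9/s1 L1-HIT; vc=[20]
#10 0x27→b4/s0 MISS; vc=[20,16]
#11 0x42→b8/s0 MISS; vc=[20,16,4]
#12 0x26→b4/s0 VC-HIT; vc=[20,16,8]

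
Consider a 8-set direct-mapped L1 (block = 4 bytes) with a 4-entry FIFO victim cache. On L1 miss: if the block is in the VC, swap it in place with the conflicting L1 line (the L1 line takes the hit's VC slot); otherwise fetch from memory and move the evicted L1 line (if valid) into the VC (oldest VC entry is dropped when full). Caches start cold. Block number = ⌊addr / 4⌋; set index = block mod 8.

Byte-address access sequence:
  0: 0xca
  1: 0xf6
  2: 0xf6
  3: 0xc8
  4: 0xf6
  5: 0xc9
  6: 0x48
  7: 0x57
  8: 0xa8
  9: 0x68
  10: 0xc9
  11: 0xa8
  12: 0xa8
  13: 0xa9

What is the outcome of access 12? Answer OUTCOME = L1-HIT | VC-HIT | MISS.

  [0] addr=0xca blk=50 s=2: MISS | VC []
  [1] addr=0xf6 blk=61 s=5: MISS | VC []
  [2] addr=0xf6 blk=61 s=5: L1-HIT | VC []
  [3] addr=0xc8 blk=50 s=2: L1-HIT | VC []
  [4] addr=0xf6 blk=61 s=5: L1-HIT | VC []
  [5] addr=0xc9 blk=50 s=2: L1-HIT | VC []
  [6] addr=0x48 blk=18 s=2: MISS | VC [50]
  [7] addr=0x57 blk=21 s=5: MISS | VC [50, 61]
  [8] addr=0xa8 blk=42 s=2: MISS | VC [50, 61, 18]
  [9] addr=0x68 blk=26 s=2: MISS | VC [50, 61, 18, 42]
  [10] addr=0xc9 blk=50 s=2: VC-HIT | VC [26, 61, 18, 42]
  [11] addr=0xa8 blk=42 s=2: VC-HIT | VC [26, 61, 18, 50]
  [12] addr=0xa8 blk=42 s=2: L1-HIT | VC [26, 61, 18, 50]
  [13] addr=0xa9 blk=42 s=2: L1-HIT | VC [26, 61, 18, 50]

OUTCOME = L1-HIT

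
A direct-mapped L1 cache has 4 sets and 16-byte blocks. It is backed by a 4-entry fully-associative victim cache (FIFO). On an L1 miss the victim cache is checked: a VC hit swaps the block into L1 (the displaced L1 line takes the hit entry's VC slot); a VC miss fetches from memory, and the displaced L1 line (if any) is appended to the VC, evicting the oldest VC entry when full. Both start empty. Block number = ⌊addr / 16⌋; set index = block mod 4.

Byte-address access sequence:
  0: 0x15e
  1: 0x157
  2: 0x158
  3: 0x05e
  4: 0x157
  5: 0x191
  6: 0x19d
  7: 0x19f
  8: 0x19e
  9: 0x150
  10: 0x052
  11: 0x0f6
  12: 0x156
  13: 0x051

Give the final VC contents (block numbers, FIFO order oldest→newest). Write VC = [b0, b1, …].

VC = [21, 25]

#0 0x15e→b21/s1 MISS; vc=[]
#1 0x157→b21/s1 L1-HIT; vc=[]
#2 0x158→b21/s1 L1-HIT; vc=[]
#3 0x5e→b5/s1 MISS; vc=[21]
#4 0x157→b21/s1 VC-HIT; vc=[5]
#5 0x191→b25/s1 MISS; vc=[5,21]
#6 0x19d→b25/s1 L1-HIT; vc=[5,21]
#7 0x19f→b25/s1 L1-HIT; vc=[5,21]
#8 0x19e→b25/s1 L1-HIT; vc=[5,21]
#9 0x150→b21/s1 VC-HIT; vc=[5,25]
#10 0x52→b5/s1 VC-HIT; vc=[21,25]
#11 0xf6→b15/s3 MISS; vc=[21,25]
#12 0x156→b21/s1 VC-HIT; vc=[5,25]
#13 0x51→b5/s1 VC-HIT; vc=[21,25]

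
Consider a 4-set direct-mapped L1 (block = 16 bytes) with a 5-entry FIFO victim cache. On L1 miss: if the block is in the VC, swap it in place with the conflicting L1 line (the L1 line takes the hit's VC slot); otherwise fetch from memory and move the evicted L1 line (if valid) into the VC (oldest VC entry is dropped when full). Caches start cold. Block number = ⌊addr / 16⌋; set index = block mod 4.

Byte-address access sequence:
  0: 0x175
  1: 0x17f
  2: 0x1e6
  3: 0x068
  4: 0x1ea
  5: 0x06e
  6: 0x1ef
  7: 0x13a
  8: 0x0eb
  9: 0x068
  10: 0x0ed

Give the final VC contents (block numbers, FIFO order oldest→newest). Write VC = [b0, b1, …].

0: 0x175 (blk 23, set 3) → MISS  vc=[]
1: 0x17f (blk 23, set 3) → L1-HIT  vc=[]
2: 0x1e6 (blk 30, set 2) → MISS  vc=[]
3: 0x68 (blk 6, set 2) → MISS  vc=[30]
4: 0x1ea (blk 30, set 2) → VC-HIT  vc=[6]
5: 0x6e (blk 6, set 2) → VC-HIT  vc=[30]
6: 0x1ef (blk 30, set 2) → VC-HIT  vc=[6]
7: 0x13a (blk 19, set 3) → MISS  vc=[6, 23]
8: 0xeb (blk 14, set 2) → MISS  vc=[6, 23, 30]
9: 0x68 (blk 6, set 2) → VC-HIT  vc=[14, 23, 30]
10: 0xed (blk 14, set 2) → VC-HIT  vc=[6, 23, 30]

VC = [6, 23, 30]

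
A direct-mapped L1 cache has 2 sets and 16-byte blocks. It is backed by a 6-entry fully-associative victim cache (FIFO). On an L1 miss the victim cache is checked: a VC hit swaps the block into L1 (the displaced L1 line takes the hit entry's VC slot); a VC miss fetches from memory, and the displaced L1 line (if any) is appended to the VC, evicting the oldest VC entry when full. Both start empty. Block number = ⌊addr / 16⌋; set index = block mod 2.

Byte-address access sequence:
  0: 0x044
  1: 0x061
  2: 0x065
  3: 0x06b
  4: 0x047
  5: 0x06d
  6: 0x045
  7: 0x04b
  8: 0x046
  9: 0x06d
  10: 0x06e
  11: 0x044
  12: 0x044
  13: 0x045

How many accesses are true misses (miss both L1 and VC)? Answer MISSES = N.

0: 0x44 (blk 4, set 0) → MISS  vc=[]
1: 0x61 (blk 6, set 0) → MISS  vc=[4]
2: 0x65 (blk 6, set 0) → L1-HIT  vc=[4]
3: 0x6b (blk 6, set 0) → L1-HIT  vc=[4]
4: 0x47 (blk 4, set 0) → VC-HIT  vc=[6]
5: 0x6d (blk 6, set 0) → VC-HIT  vc=[4]
6: 0x45 (blk 4, set 0) → VC-HIT  vc=[6]
7: 0x4b (blk 4, set 0) → L1-HIT  vc=[6]
8: 0x46 (blk 4, set 0) → L1-HIT  vc=[6]
9: 0x6d (blk 6, set 0) → VC-HIT  vc=[4]
10: 0x6e (blk 6, set 0) → L1-HIT  vc=[4]
11: 0x44 (blk 4, set 0) → VC-HIT  vc=[6]
12: 0x44 (blk 4, set 0) → L1-HIT  vc=[6]
13: 0x45 (blk 4, set 0) → L1-HIT  vc=[6]

MISSES = 2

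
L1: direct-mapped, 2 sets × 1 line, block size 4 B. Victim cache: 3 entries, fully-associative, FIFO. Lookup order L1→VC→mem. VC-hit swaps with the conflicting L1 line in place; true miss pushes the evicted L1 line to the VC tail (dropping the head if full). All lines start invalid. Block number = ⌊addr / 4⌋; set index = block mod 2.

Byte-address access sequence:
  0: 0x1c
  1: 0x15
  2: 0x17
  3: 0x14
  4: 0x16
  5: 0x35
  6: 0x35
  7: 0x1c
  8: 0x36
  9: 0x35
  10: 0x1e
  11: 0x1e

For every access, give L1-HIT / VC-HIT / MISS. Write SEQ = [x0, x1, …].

  [0] addr=0x1c blk=7 s=1: MISS | VC []
  [1] addr=0x15 blk=5 s=1: MISS | VC [7]
  [2] addr=0x17 blk=5 s=1: L1-HIT | VC [7]
  [3] addr=0x14 blk=5 s=1: L1-HIT | VC [7]
  [4] addr=0x16 blk=5 s=1: L1-HIT | VC [7]
  [5] addr=0x35 blk=13 s=1: MISS | VC [7, 5]
  [6] addr=0x35 blk=13 s=1: L1-HIT | VC [7, 5]
  [7] addr=0x1c blk=7 s=1: VC-HIT | VC [13, 5]
  [8] addr=0x36 blk=13 s=1: VC-HIT | VC [7, 5]
  [9] addr=0x35 blk=13 s=1: L1-HIT | VC [7, 5]
  [10] addr=0x1e blk=7 s=1: VC-HIT | VC [13, 5]
  [11] addr=0x1e blk=7 s=1: L1-HIT | VC [13, 5]

SEQ = [MISS, MISS, L1-HIT, L1-HIT, L1-HIT, MISS, L1-HIT, VC-HIT, VC-HIT, L1-HIT, VC-HIT, L1-HIT]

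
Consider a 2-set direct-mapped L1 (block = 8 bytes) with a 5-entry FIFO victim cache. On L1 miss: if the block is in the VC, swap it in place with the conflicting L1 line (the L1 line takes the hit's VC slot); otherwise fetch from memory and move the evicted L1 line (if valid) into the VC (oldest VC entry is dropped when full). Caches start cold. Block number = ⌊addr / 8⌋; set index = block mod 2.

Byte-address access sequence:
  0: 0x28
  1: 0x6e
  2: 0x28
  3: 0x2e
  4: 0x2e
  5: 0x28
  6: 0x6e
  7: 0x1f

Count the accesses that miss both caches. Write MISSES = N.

MISSES = 3

0: 0x28 (blk 5, set 1) → MISS  vc=[]
1: 0x6e (blk 13, set 1) → MISS  vc=[5]
2: 0x28 (blk 5, set 1) → VC-HIT  vc=[13]
3: 0x2e (blk 5, set 1) → L1-HIT  vc=[13]
4: 0x2e (blk 5, set 1) → L1-HIT  vc=[13]
5: 0x28 (blk 5, set 1) → L1-HIT  vc=[13]
6: 0x6e (blk 13, set 1) → VC-HIT  vc=[5]
7: 0x1f (blk 3, set 1) → MISS  vc=[5, 13]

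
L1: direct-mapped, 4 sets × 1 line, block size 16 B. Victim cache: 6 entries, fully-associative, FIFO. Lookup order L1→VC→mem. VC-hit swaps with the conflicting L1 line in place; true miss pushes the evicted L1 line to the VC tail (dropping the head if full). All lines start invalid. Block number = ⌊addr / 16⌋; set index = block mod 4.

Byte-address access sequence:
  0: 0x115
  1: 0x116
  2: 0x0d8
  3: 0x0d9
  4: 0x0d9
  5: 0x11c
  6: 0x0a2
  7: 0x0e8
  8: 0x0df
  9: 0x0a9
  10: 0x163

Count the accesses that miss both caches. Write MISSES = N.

0: 0x115 (blk 17, set 1) → MISS  vc=[]
1: 0x116 (blk 17, set 1) → L1-HIT  vc=[]
2: 0xd8 (blk 13, set 1) → MISS  vc=[17]
3: 0xd9 (blk 13, set 1) → L1-HIT  vc=[17]
4: 0xd9 (blk 13, set 1) → L1-HIT  vc=[17]
5: 0x11c (blk 17, set 1) → VC-HIT  vc=[13]
6: 0xa2 (blk 10, set 2) → MISS  vc=[13]
7: 0xe8 (blk 14, set 2) → MISS  vc=[13, 10]
8: 0xdf (blk 13, set 1) → VC-HIT  vc=[17, 10]
9: 0xa9 (blk 10, set 2) → VC-HIT  vc=[17, 14]
10: 0x163 (blk 22, set 2) → MISS  vc=[17, 14, 10]

MISSES = 5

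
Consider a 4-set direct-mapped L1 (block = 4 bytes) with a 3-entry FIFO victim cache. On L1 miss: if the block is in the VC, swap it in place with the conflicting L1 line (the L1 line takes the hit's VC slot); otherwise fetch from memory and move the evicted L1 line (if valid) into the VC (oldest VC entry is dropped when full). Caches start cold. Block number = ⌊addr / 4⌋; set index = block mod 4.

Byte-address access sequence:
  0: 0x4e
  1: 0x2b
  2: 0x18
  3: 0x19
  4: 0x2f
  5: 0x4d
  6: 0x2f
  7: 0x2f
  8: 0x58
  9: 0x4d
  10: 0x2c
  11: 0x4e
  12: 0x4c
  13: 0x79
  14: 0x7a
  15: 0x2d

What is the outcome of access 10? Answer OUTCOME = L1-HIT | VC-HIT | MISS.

#0 0x4e→b19/s3 MISS; vc=[]
#1 0x2b→b10/s2 MISS; vc=[]
#2 0x18→b6/s2 MISS; vc=[10]
#3 0x19→b6/s2 L1-HIT; vc=[10]
#4 0x2f→b11/s3 MISS; vc=[10,19]
#5 0x4d→b19/s3 VC-HIT; vc=[10,11]
#6 0x2f→b11/s3 VC-HIT; vc=[10,19]
#7 0x2f→b11/s3 L1-HIT; vc=[10,19]
#8 0x58→b22/s2 MISS; vc=[10,19,6]
#9 0x4d→b19/s3 VC-HIT; vc=[10,11,6]
#10 0x2c→b11/s3 VC-HIT; vc=[10,19,6]
#11 0x4e→b19/s3 VC-HIT; vc=[10,11,6]
#12 0x4c→b19/s3 L1-HIT; vc=[10,11,6]
#13 0x79→b30/s2 MISS; vc=[11,6,22]
#14 0x7a→b30/s2 L1-HIT; vc=[11,6,22]
#15 0x2d→b11/s3 VC-HIT; vc=[19,6,22]

OUTCOME = VC-HIT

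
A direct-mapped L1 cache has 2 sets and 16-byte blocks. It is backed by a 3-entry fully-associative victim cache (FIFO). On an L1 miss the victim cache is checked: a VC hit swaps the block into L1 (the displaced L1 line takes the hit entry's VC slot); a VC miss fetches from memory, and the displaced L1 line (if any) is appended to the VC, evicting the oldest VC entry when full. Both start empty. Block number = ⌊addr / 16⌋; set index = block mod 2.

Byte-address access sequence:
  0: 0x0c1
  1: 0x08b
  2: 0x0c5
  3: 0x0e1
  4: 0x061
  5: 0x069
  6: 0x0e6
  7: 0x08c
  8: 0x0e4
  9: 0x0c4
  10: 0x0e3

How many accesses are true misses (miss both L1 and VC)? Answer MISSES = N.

  [0] addr=0xc1 blk=12 s=0: MISS | VC []
  [1] addr=0x8b blk=8 s=0: MISS | VC [12]
  [2] addr=0xc5 blk=12 s=0: VC-HIT | VC [8]
  [3] addr=0xe1 blk=14 s=0: MISS | VC [8, 12]
  [4] addr=0x61 blk=6 s=0: MISS | VC [8, 12, 14]
  [5] addr=0x69 blk=6 s=0: L1-HIT | VC [8, 12, 14]
  [6] addr=0xe6 blk=14 s=0: VC-HIT | VC [8, 12, 6]
  [7] addr=0x8c blk=8 s=0: VC-HIT | VC [14, 12, 6]
  [8] addr=0xe4 blk=14 s=0: VC-HIT | VC [8, 12, 6]
  [9] addr=0xc4 blk=12 s=0: VC-HIT | VC [8, 14, 6]
  [10] addr=0xe3 blk=14 s=0: VC-HIT | VC [8, 12, 6]

MISSES = 4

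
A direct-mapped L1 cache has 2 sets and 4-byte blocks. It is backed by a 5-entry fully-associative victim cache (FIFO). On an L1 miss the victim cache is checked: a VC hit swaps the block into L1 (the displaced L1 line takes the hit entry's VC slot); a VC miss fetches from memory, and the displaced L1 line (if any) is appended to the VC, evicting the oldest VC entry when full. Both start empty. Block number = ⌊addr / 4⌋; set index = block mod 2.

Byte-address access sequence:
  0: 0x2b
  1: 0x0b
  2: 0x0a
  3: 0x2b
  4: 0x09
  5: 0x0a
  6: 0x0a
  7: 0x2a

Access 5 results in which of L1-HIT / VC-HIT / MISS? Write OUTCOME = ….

OUTCOME = L1-HIT

#0 0x2b→b10/s0 MISS; vc=[]
#1 0xb→b2/s0 MISS; vc=[10]
#2 0xa→b2/s0 L1-HIT; vc=[10]
#3 0x2b→b10/s0 VC-HIT; vc=[2]
#4 0x9→b2/s0 VC-HIT; vc=[10]
#5 0xa→b2/s0 L1-HIT; vc=[10]
#6 0xa→b2/s0 L1-HIT; vc=[10]
#7 0x2a→b10/s0 VC-HIT; vc=[2]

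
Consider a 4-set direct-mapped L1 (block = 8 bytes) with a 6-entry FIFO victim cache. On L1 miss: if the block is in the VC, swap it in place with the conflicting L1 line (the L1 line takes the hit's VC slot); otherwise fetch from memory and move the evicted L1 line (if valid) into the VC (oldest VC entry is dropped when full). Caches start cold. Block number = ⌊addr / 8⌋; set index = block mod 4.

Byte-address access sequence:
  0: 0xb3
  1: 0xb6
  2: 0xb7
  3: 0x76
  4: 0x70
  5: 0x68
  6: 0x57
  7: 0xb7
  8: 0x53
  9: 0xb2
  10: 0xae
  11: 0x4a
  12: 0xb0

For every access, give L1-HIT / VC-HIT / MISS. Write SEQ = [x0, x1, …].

SEQ = [MISS, L1-HIT, L1-HIT, MISS, L1-HIT, MISS, MISS, VC-HIT, VC-HIT, VC-HIT, MISS, MISS, L1-HIT]

#0 0xb3→b22/s2 MISS; vc=[]
#1 0xb6→b22/s2 L1-HIT; vc=[]
#2 0xb7→b22/s2 L1-HIT; vc=[]
#3 0x76→b14/s2 MISS; vc=[22]
#4 0x70→b14/s2 L1-HIT; vc=[22]
#5 0x68→b13/s1 MISS; vc=[22]
#6 0x57→b10/s2 MISS; vc=[22,14]
#7 0xb7→b22/s2 VC-HIT; vc=[10,14]
#8 0x53→b10/s2 VC-HIT; vc=[22,14]
#9 0xb2→b22/s2 VC-HIT; vc=[10,14]
#10 0xae→b21/s1 MISS; vc=[10,14,13]
#11 0x4a→b9/s1 MISS; vc=[10,14,13,21]
#12 0xb0→b22/s2 L1-HIT; vc=[10,14,13,21]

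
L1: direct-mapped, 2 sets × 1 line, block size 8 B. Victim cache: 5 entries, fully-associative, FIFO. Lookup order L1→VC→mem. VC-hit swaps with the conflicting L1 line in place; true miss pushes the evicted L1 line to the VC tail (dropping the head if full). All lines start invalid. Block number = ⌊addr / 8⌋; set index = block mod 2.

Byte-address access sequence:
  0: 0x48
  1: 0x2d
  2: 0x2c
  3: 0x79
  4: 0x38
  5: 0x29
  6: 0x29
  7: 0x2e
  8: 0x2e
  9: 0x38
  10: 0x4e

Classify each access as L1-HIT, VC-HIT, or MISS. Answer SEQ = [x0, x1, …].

SEQ = [MISS, MISS, L1-HIT, MISS, MISS, VC-HIT, L1-HIT, L1-HIT, L1-HIT, VC-HIT, VC-HIT]

  [0] addr=0x48 blk=9 s=1: MISS | VC []
  [1] addr=0x2d blk=5 s=1: MISS | VC [9]
  [2] addr=0x2c blk=5 s=1: L1-HIT | VC [9]
  [3] addr=0x79 blk=15 s=1: MISS | VC [9, 5]
  [4] addr=0x38 blk=7 s=1: MISS | VC [9, 5, 15]
  [5] addr=0x29 blk=5 s=1: VC-HIT | VC [9, 7, 15]
  [6] addr=0x29 blk=5 s=1: L1-HIT | VC [9, 7, 15]
  [7] addr=0x2e blk=5 s=1: L1-HIT | VC [9, 7, 15]
  [8] addr=0x2e blk=5 s=1: L1-HIT | VC [9, 7, 15]
  [9] addr=0x38 blk=7 s=1: VC-HIT | VC [9, 5, 15]
  [10] addr=0x4e blk=9 s=1: VC-HIT | VC [7, 5, 15]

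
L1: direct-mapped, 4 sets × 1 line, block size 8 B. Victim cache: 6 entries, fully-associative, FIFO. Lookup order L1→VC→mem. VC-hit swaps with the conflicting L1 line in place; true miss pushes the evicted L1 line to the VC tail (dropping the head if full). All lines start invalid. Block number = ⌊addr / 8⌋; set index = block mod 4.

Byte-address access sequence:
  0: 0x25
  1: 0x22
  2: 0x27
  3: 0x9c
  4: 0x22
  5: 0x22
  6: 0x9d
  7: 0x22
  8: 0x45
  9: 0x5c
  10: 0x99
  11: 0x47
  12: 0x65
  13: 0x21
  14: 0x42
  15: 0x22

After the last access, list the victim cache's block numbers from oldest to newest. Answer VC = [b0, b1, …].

VC = [12, 11, 8]

0: 0x25 (blk 4, set 0) → MISS  vc=[]
1: 0x22 (blk 4, set 0) → L1-HIT  vc=[]
2: 0x27 (blk 4, set 0) → L1-HIT  vc=[]
3: 0x9c (blk 19, set 3) → MISS  vc=[]
4: 0x22 (blk 4, set 0) → L1-HIT  vc=[]
5: 0x22 (blk 4, set 0) → L1-HIT  vc=[]
6: 0x9d (blk 19, set 3) → L1-HIT  vc=[]
7: 0x22 (blk 4, set 0) → L1-HIT  vc=[]
8: 0x45 (blk 8, set 0) → MISS  vc=[4]
9: 0x5c (blk 11, set 3) → MISS  vc=[4, 19]
10: 0x99 (blk 19, set 3) → VC-HIT  vc=[4, 11]
11: 0x47 (blk 8, set 0) → L1-HIT  vc=[4, 11]
12: 0x65 (blk 12, set 0) → MISS  vc=[4, 11, 8]
13: 0x21 (blk 4, set 0) → VC-HIT  vc=[12, 11, 8]
14: 0x42 (blk 8, set 0) → VC-HIT  vc=[12, 11, 4]
15: 0x22 (blk 4, set 0) → VC-HIT  vc=[12, 11, 8]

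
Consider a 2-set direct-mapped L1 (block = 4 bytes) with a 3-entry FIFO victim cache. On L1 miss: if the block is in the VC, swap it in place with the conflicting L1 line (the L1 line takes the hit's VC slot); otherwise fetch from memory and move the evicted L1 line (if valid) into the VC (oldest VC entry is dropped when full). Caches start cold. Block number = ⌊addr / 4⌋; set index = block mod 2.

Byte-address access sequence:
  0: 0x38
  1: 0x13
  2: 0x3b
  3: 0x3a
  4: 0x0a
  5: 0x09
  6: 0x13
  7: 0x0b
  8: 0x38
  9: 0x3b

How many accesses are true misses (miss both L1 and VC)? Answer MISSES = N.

MISSES = 3

#0 0x38→b14/s0 MISS; vc=[]
#1 0x13→b4/s0 MISS; vc=[14]
#2 0x3b→b14/s0 VC-HIT; vc=[4]
#3 0x3a→b14/s0 L1-HIT; vc=[4]
#4 0xa→b2/s0 MISS; vc=[4,14]
#5 0x9→b2/s0 L1-HIT; vc=[4,14]
#6 0x13→b4/s0 VC-HIT; vc=[2,14]
#7 0xb→b2/s0 VC-HIT; vc=[4,14]
#8 0x38→b14/s0 VC-HIT; vc=[4,2]
#9 0x3b→b14/s0 L1-HIT; vc=[4,2]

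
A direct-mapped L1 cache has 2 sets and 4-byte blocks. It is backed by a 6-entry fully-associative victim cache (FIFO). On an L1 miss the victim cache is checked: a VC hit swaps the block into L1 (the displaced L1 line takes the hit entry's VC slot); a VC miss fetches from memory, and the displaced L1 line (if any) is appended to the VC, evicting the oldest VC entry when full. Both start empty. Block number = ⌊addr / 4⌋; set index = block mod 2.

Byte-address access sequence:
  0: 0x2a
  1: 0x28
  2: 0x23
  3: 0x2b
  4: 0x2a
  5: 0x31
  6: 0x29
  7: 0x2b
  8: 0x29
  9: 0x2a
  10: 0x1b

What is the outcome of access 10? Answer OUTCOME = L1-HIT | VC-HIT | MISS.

OUTCOME = MISS

0: 0x2a (blk 10, set 0) → MISS  vc=[]
1: 0x28 (blk 10, set 0) → L1-HIT  vc=[]
2: 0x23 (blk 8, set 0) → MISS  vc=[10]
3: 0x2b (blk 10, set 0) → VC-HIT  vc=[8]
4: 0x2a (blk 10, set 0) → L1-HIT  vc=[8]
5: 0x31 (blk 12, set 0) → MISS  vc=[8, 10]
6: 0x29 (blk 10, set 0) → VC-HIT  vc=[8, 12]
7: 0x2b (blk 10, set 0) → L1-HIT  vc=[8, 12]
8: 0x29 (blk 10, set 0) → L1-HIT  vc=[8, 12]
9: 0x2a (blk 10, set 0) → L1-HIT  vc=[8, 12]
10: 0x1b (blk 6, set 0) → MISS  vc=[8, 12, 10]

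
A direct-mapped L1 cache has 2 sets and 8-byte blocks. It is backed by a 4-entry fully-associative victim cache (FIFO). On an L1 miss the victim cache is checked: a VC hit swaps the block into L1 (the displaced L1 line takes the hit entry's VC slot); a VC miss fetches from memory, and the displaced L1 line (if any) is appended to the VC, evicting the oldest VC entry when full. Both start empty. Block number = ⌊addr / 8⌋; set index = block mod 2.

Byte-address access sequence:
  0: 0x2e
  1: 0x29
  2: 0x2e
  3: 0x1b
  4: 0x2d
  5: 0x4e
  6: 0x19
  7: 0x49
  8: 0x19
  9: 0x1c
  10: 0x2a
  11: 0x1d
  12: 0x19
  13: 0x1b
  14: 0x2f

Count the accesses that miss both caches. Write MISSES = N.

0: 0x2e (blk 5, set 1) → MISS  vc=[]
1: 0x29 (blk 5, set 1) → L1-HIT  vc=[]
2: 0x2e (blk 5, set 1) → L1-HIT  vc=[]
3: 0x1b (blk 3, set 1) → MISS  vc=[5]
4: 0x2d (blk 5, set 1) → VC-HIT  vc=[3]
5: 0x4e (blk 9, set 1) → MISS  vc=[3, 5]
6: 0x19 (blk 3, set 1) → VC-HIT  vc=[9, 5]
7: 0x49 (blk 9, set 1) → VC-HIT  vc=[3, 5]
8: 0x19 (blk 3, set 1) → VC-HIT  vc=[9, 5]
9: 0x1c (blk 3, set 1) → L1-HIT  vc=[9, 5]
10: 0x2a (blk 5, set 1) → VC-HIT  vc=[9, 3]
11: 0x1d (blk 3, set 1) → VC-HIT  vc=[9, 5]
12: 0x19 (blk 3, set 1) → L1-HIT  vc=[9, 5]
13: 0x1b (blk 3, set 1) → L1-HIT  vc=[9, 5]
14: 0x2f (blk 5, set 1) → VC-HIT  vc=[9, 3]

MISSES = 3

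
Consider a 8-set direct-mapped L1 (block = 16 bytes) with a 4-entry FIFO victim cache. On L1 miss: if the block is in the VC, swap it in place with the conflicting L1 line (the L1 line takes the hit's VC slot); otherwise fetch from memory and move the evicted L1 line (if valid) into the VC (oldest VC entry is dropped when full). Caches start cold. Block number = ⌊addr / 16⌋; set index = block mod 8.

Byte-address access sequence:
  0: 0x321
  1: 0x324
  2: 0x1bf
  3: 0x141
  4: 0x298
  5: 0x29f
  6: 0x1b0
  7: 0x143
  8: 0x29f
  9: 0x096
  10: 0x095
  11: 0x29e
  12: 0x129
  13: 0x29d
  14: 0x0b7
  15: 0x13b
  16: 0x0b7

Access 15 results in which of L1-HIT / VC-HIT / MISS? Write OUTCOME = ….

OUTCOME = MISS

  [0] addr=0x321 blk=50 s=2: MISS | VC []
  [1] addr=0x324 blk=50 s=2: L1-HIT | VC []
  [2] addr=0x1bf blk=27 s=3: MISS | VC []
  [3] addr=0x141 blk=20 s=4: MISS | VC []
  [4] addr=0x298 blk=41 s=1: MISS | VC []
  [5] addr=0x29f blk=41 s=1: L1-HIT | VC []
  [6] addr=0x1b0 blk=27 s=3: L1-HIT | VC []
  [7] addr=0x143 blk=20 s=4: L1-HIT | VC []
  [8] addr=0x29f blk=41 s=1: L1-HIT | VC []
  [9] addr=0x96 blk=9 s=1: MISS | VC [41]
  [10] addr=0x95 blk=9 s=1: L1-HIT | VC [41]
  [11] addr=0x29e blk=41 s=1: VC-HIT | VC [9]
  [12] addr=0x129 blk=18 s=2: MISS | VC [9, 50]
  [13] addr=0x29d blk=41 s=1: L1-HIT | VC [9, 50]
  [14] addr=0xb7 blk=11 s=3: MISS | VC [9, 50, 27]
  [15] addr=0x13b blk=19 s=3: MISS | VC [9, 50, 27, 11]
  [16] addr=0xb7 blk=11 s=3: VC-HIT | VC [9, 50, 27, 19]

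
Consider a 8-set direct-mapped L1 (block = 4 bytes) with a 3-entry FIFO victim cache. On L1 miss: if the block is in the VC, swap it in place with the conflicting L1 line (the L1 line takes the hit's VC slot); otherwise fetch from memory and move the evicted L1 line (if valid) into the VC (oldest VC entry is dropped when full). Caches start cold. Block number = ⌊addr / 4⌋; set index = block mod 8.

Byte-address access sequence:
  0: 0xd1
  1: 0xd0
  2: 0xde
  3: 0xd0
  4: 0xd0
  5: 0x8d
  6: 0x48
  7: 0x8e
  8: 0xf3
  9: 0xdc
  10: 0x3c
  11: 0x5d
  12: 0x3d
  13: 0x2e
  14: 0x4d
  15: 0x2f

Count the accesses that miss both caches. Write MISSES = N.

0: 0xd1 (blk 52, set 4) → MISS  vc=[]
1: 0xd0 (blk 52, set 4) → L1-HIT  vc=[]
2: 0xde (blk 55, set 7) → MISS  vc=[]
3: 0xd0 (blk 52, set 4) → L1-HIT  vc=[]
4: 0xd0 (blk 52, set 4) → L1-HIT  vc=[]
5: 0x8d (blk 35, set 3) → MISS  vc=[]
6: 0x48 (blk 18, set 2) → MISS  vc=[]
7: 0x8e (blk 35, set 3) → L1-HIT  vc=[]
8: 0xf3 (blk 60, set 4) → MISS  vc=[52]
9: 0xdc (blk 55, set 7) → L1-HIT  vc=[52]
10: 0x3c (blk 15, set 7) → MISS  vc=[52, 55]
11: 0x5d (blk 23, set 7) → MISS  vc=[52, 55, 15]
12: 0x3d (blk 15, set 7) → VC-HIT  vc=[52, 55, 23]
13: 0x2e (blk 11, set 3) → MISS  vc=[55, 23, 35]
14: 0x4d (blk 19, set 3) → MISS  vc=[23, 35, 11]
15: 0x2f (blk 11, set 3) → VC-HIT  vc=[23, 35, 19]

MISSES = 9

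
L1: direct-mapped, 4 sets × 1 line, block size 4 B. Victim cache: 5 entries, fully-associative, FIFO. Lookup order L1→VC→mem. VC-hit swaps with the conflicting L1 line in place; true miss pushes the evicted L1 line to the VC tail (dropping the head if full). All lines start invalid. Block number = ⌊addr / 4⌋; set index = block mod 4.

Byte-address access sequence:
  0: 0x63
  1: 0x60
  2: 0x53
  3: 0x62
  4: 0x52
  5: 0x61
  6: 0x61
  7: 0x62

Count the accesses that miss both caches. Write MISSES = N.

MISSES = 2

#0 0x63→b24/s0 MISS; vc=[]
#1 0x60→b24/s0 L1-HIT; vc=[]
#2 0x53→b20/s0 MISS; vc=[24]
#3 0x62→b24/s0 VC-HIT; vc=[20]
#4 0x52→b20/s0 VC-HIT; vc=[24]
#5 0x61→b24/s0 VC-HIT; vc=[20]
#6 0x61→b24/s0 L1-HIT; vc=[20]
#7 0x62→b24/s0 L1-HIT; vc=[20]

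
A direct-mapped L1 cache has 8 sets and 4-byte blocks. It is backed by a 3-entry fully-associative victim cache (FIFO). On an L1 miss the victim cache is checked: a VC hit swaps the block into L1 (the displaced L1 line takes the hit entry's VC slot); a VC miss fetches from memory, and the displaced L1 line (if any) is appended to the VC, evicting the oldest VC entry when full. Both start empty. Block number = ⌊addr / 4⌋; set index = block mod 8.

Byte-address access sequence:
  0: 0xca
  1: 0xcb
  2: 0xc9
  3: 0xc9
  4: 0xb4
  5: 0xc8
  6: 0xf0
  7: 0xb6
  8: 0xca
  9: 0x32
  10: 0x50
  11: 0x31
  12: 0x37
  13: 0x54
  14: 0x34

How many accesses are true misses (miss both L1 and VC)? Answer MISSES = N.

0: 0xca (blk 50, set 2) → MISS  vc=[]
1: 0xcb (blk 50, set 2) → L1-HIT  vc=[]
2: 0xc9 (blk 50, set 2) → L1-HIT  vc=[]
3: 0xc9 (blk 50, set 2) → L1-HIT  vc=[]
4: 0xb4 (blk 45, set 5) → MISS  vc=[]
5: 0xc8 (blk 50, set 2) → L1-HIT  vc=[]
6: 0xf0 (blk 60, set 4) → MISS  vc=[]
7: 0xb6 (blk 45, set 5) → L1-HIT  vc=[]
8: 0xca (blk 50, set 2) → L1-HIT  vc=[]
9: 0x32 (blk 12, set 4) → MISS  vc=[60]
10: 0x50 (blk 20, set 4) → MISS  vc=[60, 12]
11: 0x31 (blk 12, set 4) → VC-HIT  vc=[60, 20]
12: 0x37 (blk 13, set 5) → MISS  vc=[60, 20, 45]
13: 0x54 (blk 21, set 5) → MISS  vc=[20, 45, 13]
14: 0x34 (blk 13, set 5) → VC-HIT  vc=[20, 45, 21]

MISSES = 7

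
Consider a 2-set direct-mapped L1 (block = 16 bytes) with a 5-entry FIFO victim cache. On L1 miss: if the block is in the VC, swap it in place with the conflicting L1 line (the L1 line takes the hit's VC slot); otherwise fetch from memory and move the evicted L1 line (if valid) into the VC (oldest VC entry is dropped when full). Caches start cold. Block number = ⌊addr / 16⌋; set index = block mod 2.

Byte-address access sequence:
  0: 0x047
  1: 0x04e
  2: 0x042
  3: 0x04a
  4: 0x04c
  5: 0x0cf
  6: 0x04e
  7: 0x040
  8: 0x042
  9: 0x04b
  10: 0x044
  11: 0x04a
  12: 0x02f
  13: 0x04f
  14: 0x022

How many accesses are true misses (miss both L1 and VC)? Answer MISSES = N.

  [0] addr=0x47 blk=4 s=0: MISS | VC []
  [1] addr=0x4e blk=4 s=0: L1-HIT | VC []
  [2] addr=0x42 blk=4 s=0: L1-HIT | VC []
  [3] addr=0x4a blk=4 s=0: L1-HIT | VC []
  [4] addr=0x4c blk=4 s=0: L1-HIT | VC []
  [5] addr=0xcf blk=12 s=0: MISS | VC [4]
  [6] addr=0x4e blk=4 s=0: VC-HIT | VC [12]
  [7] addr=0x40 blk=4 s=0: L1-HIT | VC [12]
  [8] addr=0x42 blk=4 s=0: L1-HIT | VC [12]
  [9] addr=0x4b blk=4 s=0: L1-HIT | VC [12]
  [10] addr=0x44 blk=4 s=0: L1-HIT | VC [12]
  [11] addr=0x4a blk=4 s=0: L1-HIT | VC [12]
  [12] addr=0x2f blk=2 s=0: MISS | VC [12, 4]
  [13] addr=0x4f blk=4 s=0: VC-HIT | VC [12, 2]
  [14] addr=0x22 blk=2 s=0: VC-HIT | VC [12, 4]

MISSES = 3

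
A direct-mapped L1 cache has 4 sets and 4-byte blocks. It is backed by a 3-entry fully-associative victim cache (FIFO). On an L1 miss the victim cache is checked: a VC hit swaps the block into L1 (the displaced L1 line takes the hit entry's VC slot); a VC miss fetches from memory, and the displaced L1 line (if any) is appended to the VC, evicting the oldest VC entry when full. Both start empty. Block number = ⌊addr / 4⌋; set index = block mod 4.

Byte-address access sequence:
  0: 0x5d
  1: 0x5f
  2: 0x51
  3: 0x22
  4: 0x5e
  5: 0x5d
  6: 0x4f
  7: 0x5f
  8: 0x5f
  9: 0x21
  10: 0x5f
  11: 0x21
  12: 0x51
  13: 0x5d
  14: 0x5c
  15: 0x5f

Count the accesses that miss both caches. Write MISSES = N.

0: 0x5d (blk 23, set 3) → MISS  vc=[]
1: 0x5f (blk 23, set 3) → L1-HIT  vc=[]
2: 0x51 (blk 20, set 0) → MISS  vc=[]
3: 0x22 (blk 8, set 0) → MISS  vc=[20]
4: 0x5e (blk 23, set 3) → L1-HIT  vc=[20]
5: 0x5d (blk 23, set 3) → L1-HIT  vc=[20]
6: 0x4f (blk 19, set 3) → MISS  vc=[20, 23]
7: 0x5f (blk 23, set 3) → VC-HIT  vc=[20, 19]
8: 0x5f (blk 23, set 3) → L1-HIT  vc=[20, 19]
9: 0x21 (blk 8, set 0) → L1-HIT  vc=[20, 19]
10: 0x5f (blk 23, set 3) → L1-HIT  vc=[20, 19]
11: 0x21 (blk 8, set 0) → L1-HIT  vc=[20, 19]
12: 0x51 (blk 20, set 0) → VC-HIT  vc=[8, 19]
13: 0x5d (blk 23, set 3) → L1-HIT  vc=[8, 19]
14: 0x5c (blk 23, set 3) → L1-HIT  vc=[8, 19]
15: 0x5f (blk 23, set 3) → L1-HIT  vc=[8, 19]

MISSES = 4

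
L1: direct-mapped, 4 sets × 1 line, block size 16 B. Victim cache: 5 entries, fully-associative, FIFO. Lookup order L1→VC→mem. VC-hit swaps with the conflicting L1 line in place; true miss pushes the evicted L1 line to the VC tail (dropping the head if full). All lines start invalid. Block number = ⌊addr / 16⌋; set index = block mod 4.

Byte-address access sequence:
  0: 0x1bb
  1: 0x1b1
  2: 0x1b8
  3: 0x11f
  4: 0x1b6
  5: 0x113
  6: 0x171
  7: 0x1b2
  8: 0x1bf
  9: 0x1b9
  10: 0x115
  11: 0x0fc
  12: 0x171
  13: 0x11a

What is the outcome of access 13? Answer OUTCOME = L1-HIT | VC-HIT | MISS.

0: 0x1bb (blk 27, set 3) → MISS  vc=[]
1: 0x1b1 (blk 27, set 3) → L1-HIT  vc=[]
2: 0x1b8 (blk 27, set 3) → L1-HIT  vc=[]
3: 0x11f (blk 17, set 1) → MISS  vc=[]
4: 0x1b6 (blk 27, set 3) → L1-HIT  vc=[]
5: 0x113 (blk 17, set 1) → L1-HIT  vc=[]
6: 0x171 (blk 23, set 3) → MISS  vc=[27]
7: 0x1b2 (blk 27, set 3) → VC-HIT  vc=[23]
8: 0x1bf (blk 27, set 3) → L1-HIT  vc=[23]
9: 0x1b9 (blk 27, set 3) → L1-HIT  vc=[23]
10: 0x115 (blk 17, set 1) → L1-HIT  vc=[23]
11: 0xfc (blk 15, set 3) → MISS  vc=[23, 27]
12: 0x171 (blk 23, set 3) → VC-HIT  vc=[15, 27]
13: 0x11a (blk 17, set 1) → L1-HIT  vc=[15, 27]

OUTCOME = L1-HIT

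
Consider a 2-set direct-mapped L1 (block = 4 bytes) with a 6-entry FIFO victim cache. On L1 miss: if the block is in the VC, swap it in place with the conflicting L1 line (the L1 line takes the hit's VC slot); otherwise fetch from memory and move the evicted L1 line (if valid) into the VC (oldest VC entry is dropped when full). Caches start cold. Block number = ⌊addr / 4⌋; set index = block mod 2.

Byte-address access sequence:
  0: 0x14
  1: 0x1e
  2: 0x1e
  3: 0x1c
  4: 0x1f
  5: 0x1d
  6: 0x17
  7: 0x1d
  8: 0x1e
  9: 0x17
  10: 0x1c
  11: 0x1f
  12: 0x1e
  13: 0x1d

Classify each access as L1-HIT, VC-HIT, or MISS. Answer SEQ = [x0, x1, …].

SEQ = [MISS, MISS, L1-HIT, L1-HIT, L1-HIT, L1-HIT, VC-HIT, VC-HIT, L1-HIT, VC-HIT, VC-HIT, L1-HIT, L1-HIT, L1-HIT]

0: 0x14 (blk 5, set 1) → MISS  vc=[]
1: 0x1e (blk 7, set 1) → MISS  vc=[5]
2: 0x1e (blk 7, set 1) → L1-HIT  vc=[5]
3: 0x1c (blk 7, set 1) → L1-HIT  vc=[5]
4: 0x1f (blk 7, set 1) → L1-HIT  vc=[5]
5: 0x1d (blk 7, set 1) → L1-HIT  vc=[5]
6: 0x17 (blk 5, set 1) → VC-HIT  vc=[7]
7: 0x1d (blk 7, set 1) → VC-HIT  vc=[5]
8: 0x1e (blk 7, set 1) → L1-HIT  vc=[5]
9: 0x17 (blk 5, set 1) → VC-HIT  vc=[7]
10: 0x1c (blk 7, set 1) → VC-HIT  vc=[5]
11: 0x1f (blk 7, set 1) → L1-HIT  vc=[5]
12: 0x1e (blk 7, set 1) → L1-HIT  vc=[5]
13: 0x1d (blk 7, set 1) → L1-HIT  vc=[5]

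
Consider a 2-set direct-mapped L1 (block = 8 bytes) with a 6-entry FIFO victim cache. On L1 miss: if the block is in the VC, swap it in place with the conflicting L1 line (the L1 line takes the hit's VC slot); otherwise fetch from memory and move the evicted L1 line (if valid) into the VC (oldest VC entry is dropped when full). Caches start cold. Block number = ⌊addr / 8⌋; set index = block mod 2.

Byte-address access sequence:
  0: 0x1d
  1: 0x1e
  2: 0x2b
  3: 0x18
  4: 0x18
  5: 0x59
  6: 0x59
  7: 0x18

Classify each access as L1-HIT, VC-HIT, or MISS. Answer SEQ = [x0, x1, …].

SEQ = [MISS, L1-HIT, MISS, VC-HIT, L1-HIT, MISS, L1-HIT, VC-HIT]

0: 0x1d (blk 3, set 1) → MISS  vc=[]
1: 0x1e (blk 3, set 1) → L1-HIT  vc=[]
2: 0x2b (blk 5, set 1) → MISS  vc=[3]
3: 0x18 (blk 3, set 1) → VC-HIT  vc=[5]
4: 0x18 (blk 3, set 1) → L1-HIT  vc=[5]
5: 0x59 (blk 11, set 1) → MISS  vc=[5, 3]
6: 0x59 (blk 11, set 1) → L1-HIT  vc=[5, 3]
7: 0x18 (blk 3, set 1) → VC-HIT  vc=[5, 11]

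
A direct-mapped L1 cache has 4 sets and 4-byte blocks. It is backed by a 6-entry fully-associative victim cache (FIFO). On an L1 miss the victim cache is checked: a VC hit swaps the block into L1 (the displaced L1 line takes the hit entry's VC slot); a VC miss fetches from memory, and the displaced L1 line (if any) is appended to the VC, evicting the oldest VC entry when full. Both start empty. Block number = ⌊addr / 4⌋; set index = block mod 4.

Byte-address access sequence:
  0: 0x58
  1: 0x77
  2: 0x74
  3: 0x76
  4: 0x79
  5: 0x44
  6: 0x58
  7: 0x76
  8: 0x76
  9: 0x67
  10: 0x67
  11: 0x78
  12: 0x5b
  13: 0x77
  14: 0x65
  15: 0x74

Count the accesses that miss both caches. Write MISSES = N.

MISSES = 5

#0 0x58→b22/s2 MISS; vc=[]
#1 0x77→b29/s1 MISS; vc=[]
#2 0x74→b29/s1 L1-HIT; vc=[]
#3 0x76→b29/s1 L1-HIT; vc=[]
#4 0x79→b30/s2 MISS; vc=[22]
#5 0x44→b17/s1 MISS; vc=[22,29]
#6 0x58→b22/s2 VC-HIT; vc=[30,29]
#7 0x76→b29/s1 VC-HIT; vc=[30,17]
#8 0x76→b29/s1 L1-HIT; vc=[30,17]
#9 0x67→b25/s1 MISS; vc=[30,17,29]
#10 0x67→b25/s1 L1-HIT; vc=[30,17,29]
#11 0x78→b30/s2 VC-HIT; vc=[22,17,29]
#12 0x5b→b22/s2 VC-HIT; vc=[30,17,29]
#13 0x77→b29/s1 VC-HIT; vc=[30,17,25]
#14 0x65→b25/s1 VC-HIT; vc=[30,17,29]
#15 0x74→b29/s1 VC-HIT; vc=[30,17,25]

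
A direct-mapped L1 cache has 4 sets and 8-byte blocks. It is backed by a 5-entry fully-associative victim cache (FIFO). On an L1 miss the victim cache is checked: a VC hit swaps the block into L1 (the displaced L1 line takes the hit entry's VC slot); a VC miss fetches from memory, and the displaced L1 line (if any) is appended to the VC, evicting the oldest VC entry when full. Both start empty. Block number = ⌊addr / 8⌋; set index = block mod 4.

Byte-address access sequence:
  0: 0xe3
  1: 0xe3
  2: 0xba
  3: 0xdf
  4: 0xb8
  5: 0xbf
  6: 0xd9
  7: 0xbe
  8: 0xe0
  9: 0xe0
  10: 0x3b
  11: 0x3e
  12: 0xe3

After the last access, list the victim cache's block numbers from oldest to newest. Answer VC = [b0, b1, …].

VC = [27, 23]

0: 0xe3 (blk 28, set 0) → MISS  vc=[]
1: 0xe3 (blk 28, set 0) → L1-HIT  vc=[]
2: 0xba (blk 23, set 3) → MISS  vc=[]
3: 0xdf (blk 27, set 3) → MISS  vc=[23]
4: 0xb8 (blk 23, set 3) → VC-HIT  vc=[27]
5: 0xbf (blk 23, set 3) → L1-HIT  vc=[27]
6: 0xd9 (blk 27, set 3) → VC-HIT  vc=[23]
7: 0xbe (blk 23, set 3) → VC-HIT  vc=[27]
8: 0xe0 (blk 28, set 0) → L1-HIT  vc=[27]
9: 0xe0 (blk 28, set 0) → L1-HIT  vc=[27]
10: 0x3b (blk 7, set 3) → MISS  vc=[27, 23]
11: 0x3e (blk 7, set 3) → L1-HIT  vc=[27, 23]
12: 0xe3 (blk 28, set 0) → L1-HIT  vc=[27, 23]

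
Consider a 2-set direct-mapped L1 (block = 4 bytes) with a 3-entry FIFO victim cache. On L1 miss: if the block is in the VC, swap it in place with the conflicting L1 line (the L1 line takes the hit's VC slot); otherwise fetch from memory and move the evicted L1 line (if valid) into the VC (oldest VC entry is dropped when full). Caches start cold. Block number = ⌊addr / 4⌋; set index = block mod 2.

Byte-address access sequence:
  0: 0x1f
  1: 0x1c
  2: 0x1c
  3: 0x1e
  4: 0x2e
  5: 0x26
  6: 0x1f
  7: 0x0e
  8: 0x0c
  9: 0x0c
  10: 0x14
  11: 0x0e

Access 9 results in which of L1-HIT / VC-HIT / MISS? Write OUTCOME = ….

OUTCOME = L1-HIT

#0 0x1f→b7/s1 MISS; vc=[]
#1 0x1c→b7/s1 L1-HIT; vc=[]
#2 0x1c→b7/s1 L1-HIT; vc=[]
#3 0x1e→b7/s1 L1-HIT; vc=[]
#4 0x2e→b11/s1 MISS; vc=[7]
#5 0x26→b9/s1 MISS; vc=[7,11]
#6 0x1f→b7/s1 VC-HIT; vc=[9,11]
#7 0xe→b3/s1 MISS; vc=[9,11,7]
#8 0xc→b3/s1 L1-HIT; vc=[9,11,7]
#9 0xc→b3/s1 L1-HIT; vc=[9,11,7]
#10 0x14→b5/s1 MISS; vc=[11,7,3]
#11 0xe→b3/s1 VC-HIT; vc=[11,7,5]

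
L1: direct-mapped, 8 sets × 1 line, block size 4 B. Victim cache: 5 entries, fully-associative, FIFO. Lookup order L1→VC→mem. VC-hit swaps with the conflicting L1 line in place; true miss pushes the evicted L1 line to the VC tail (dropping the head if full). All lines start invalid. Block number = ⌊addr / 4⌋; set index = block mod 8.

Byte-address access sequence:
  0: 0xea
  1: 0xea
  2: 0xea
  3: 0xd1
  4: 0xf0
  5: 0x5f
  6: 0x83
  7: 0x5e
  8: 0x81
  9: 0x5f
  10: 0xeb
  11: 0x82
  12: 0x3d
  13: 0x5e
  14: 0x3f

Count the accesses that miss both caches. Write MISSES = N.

  [0] addr=0xea blk=58 s=2: MISS | VC []
  [1] addr=0xea blk=58 s=2: L1-HIT | VC []
  [2] addr=0xea blk=58 s=2: L1-HIT | VC []
  [3] addr=0xd1 blk=52 s=4: MISS | VC []
  [4] addr=0xf0 blk=60 s=4: MISS | VC [52]
  [5] addr=0x5f blk=23 s=7: MISS | VC [52]
  [6] addr=0x83 blk=32 s=0: MISS | VC [52]
  [7] addr=0x5e blk=23 s=7: L1-HIT | VC [52]
  [8] addr=0x81 blk=32 s=0: L1-HIT | VC [52]
  [9] addr=0x5f blk=23 s=7: L1-HIT | VC [52]
  [10] addr=0xeb blk=58 s=2: L1-HIT | VC [52]
  [11] addr=0x82 blk=32 s=0: L1-HIT | VC [52]
  [12] addr=0x3d blk=15 s=7: MISS | VC [52, 23]
  [13] addr=0x5e blk=23 s=7: VC-HIT | VC [52, 15]
  [14] addr=0x3f blk=15 s=7: VC-HIT | VC [52, 23]

MISSES = 6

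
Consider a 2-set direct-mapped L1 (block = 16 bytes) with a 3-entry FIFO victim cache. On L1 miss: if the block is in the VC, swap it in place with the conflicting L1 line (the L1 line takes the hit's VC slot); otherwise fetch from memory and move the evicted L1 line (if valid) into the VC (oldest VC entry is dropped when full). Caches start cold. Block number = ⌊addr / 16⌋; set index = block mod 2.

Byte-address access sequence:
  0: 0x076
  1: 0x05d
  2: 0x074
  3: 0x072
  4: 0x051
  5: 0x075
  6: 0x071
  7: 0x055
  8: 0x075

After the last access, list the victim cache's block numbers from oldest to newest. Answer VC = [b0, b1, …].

  [0] addr=0x76 blk=7 s=1: MISS | VC []
  [1] addr=0x5d blk=5 s=1: MISS | VC [7]
  [2] addr=0x74 blk=7 s=1: VC-HIT | VC [5]
  [3] addr=0x72 blk=7 s=1: L1-HIT | VC [5]
  [4] addr=0x51 blk=5 s=1: VC-HIT | VC [7]
  [5] addr=0x75 blk=7 s=1: VC-HIT | VC [5]
  [6] addr=0x71 blk=7 s=1: L1-HIT | VC [5]
  [7] addr=0x55 blk=5 s=1: VC-HIT | VC [7]
  [8] addr=0x75 blk=7 s=1: VC-HIT | VC [5]

VC = [5]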